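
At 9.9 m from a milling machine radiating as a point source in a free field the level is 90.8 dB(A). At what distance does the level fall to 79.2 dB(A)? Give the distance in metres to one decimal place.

37.6 m

Point-source spreading drops the level by 20·log₁₀(r₂/r₁); inverting, r₂/r₁ = 10^(ΔL/20).
r₂ = 9.9·10^((90.8−79.2)/20) = 9.9·10^(11.6/20) = 37.64 m.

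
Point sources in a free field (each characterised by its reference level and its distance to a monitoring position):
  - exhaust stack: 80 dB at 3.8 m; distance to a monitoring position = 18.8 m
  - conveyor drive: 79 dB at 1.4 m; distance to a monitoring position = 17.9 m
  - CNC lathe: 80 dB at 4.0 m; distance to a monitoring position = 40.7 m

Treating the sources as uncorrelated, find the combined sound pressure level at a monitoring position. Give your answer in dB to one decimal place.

First find each source's level at the receiver (point-source: −20·log₁₀(r/r_ref)), then combine on an intensity basis.
exhaust stack: 80 − 20·log₁₀(18.8/3.8) = 80 − 13.89 = 66.11 dB.
conveyor drive: 79 − 20·log₁₀(17.9/1.4) = 79 − 22.13 = 56.87 dB.
CNC lathe: 80 − 20·log₁₀(40.7/4.0) = 80 − 20.15 = 59.85 dB.
Σ 10^(L/10) = 5.537e+06 → L_total = 10·log₁₀(5.537e+06) = 67.43 dB.

67.4 dB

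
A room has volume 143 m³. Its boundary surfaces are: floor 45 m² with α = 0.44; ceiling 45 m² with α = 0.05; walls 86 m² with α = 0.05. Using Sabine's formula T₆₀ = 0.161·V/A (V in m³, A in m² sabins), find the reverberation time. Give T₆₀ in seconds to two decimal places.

Total absorption A = 45·0.44 + 45·0.05 + 86·0.05 = 26.35 m² sabins.
T₆₀ = 0.161 × 143 / 26.35 = 0.874 s.

0.87 s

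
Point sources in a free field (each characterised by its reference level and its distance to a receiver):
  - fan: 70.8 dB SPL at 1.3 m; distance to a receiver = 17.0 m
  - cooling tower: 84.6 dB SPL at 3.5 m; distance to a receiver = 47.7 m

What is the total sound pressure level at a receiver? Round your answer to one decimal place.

62.1 dB SPL

First find each source's level at the receiver (point-source: −20·log₁₀(r/r_ref)), then combine on an intensity basis.
fan: 70.8 − 20·log₁₀(17.0/1.3) = 70.8 − 22.33 = 48.47 dB SPL.
cooling tower: 84.6 − 20·log₁₀(47.7/3.5) = 84.6 − 22.69 = 61.91 dB SPL.
Σ 10^(L/10) = 1.623e+06 → L_total = 10·log₁₀(1.623e+06) = 62.10 dB SPL.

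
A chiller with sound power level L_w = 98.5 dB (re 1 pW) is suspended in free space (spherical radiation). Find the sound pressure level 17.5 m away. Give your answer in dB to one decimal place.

The power spreads over a sphere of area 4π·r², so L_p = L_w − 10·log₁₀(4π·r²).
4π·r² = 3848 m², 10·log₁₀ of that is 35.853 dB.
L_p = 98.5 − 35.853 = 62.65 dB.

62.6 dB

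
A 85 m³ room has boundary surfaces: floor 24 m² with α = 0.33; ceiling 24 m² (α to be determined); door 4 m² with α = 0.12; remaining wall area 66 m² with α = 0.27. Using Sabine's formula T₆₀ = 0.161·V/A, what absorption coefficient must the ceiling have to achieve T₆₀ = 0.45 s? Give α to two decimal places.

From T₆₀ = 0.161·V/A, the target T₆₀ = 0.45 s needs A = 0.161·85/0.45 = 30.41 m².
Absorption from the other surfaces = 24·0.33 + 4·0.12 + 66·0.27 = 26.22 m², so the ceiling must supply 4.19 m² over 24 m².
α = 4.19/24 = 0.175.

0.17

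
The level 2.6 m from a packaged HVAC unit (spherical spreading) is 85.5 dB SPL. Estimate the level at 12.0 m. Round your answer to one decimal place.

For a point source, L₂ = L₁ − 20·log₁₀(r₂/r₁).
L₂ = 85.5 − 20·log₁₀(12.0/2.6) = 85.5 − 13.284 = 72.22 dB SPL.

72.2 dB SPL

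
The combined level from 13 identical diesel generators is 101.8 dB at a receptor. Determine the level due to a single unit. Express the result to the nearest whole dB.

91 dB

For N identical incoherent sources L_total = L₁ + 10·log₁₀ N, so L₁ = 101.8 − 10·log₁₀(13) = 101.8 − 11.139.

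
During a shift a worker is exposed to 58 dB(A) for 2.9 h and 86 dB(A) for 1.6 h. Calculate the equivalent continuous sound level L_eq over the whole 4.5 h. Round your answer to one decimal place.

The energy average is taken in the linear domain: L_eq = 10·log₁₀[(Σ tᵢ·10^(Lᵢ/10))/T], T = 4.5 h.
Σ tᵢ·10^(Lᵢ/10) = 2.9·10^(58/10) + 1.6·10^(86/10) = 6.388e+08.
L_eq = 10·log₁₀(6.388e+08/4.5) = 81.52 dB(A).

81.5 dB(A)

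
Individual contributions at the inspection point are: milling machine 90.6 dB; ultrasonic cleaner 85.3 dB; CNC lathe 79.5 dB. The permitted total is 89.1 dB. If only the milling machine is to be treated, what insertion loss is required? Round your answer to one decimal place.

The untreated sources together contribute 10^(85.3/10) + 10^(79.5/10) = 4.280e+08, i.e. 86.31 dB.
The limit corresponds to 10^(89.1/10) = 8.128e+08; subtracting the fixed part leaves 3.849e+08 for the milling machine, i.e. 85.85 dB.
Required insertion loss = 90.6 − 85.85 = 4.75 dB.

4.7 dB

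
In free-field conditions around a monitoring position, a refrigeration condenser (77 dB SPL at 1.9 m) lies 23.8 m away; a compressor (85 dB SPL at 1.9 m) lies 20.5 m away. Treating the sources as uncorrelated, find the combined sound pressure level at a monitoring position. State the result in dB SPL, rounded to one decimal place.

64.8 dB SPL

Apply inverse-square spreading to bring every level to the receiver, then sum 10^(L/10).
refrigeration condenser: 77 − 20·log₁₀(23.8/1.9) = 77 − 21.96 = 55.04 dB SPL.
compressor: 85 − 20·log₁₀(20.5/1.9) = 85 − 20.66 = 64.34 dB SPL.
Σ 10^(L/10) = 3.036e+06 → L_total = 10·log₁₀(3.036e+06) = 64.82 dB SPL.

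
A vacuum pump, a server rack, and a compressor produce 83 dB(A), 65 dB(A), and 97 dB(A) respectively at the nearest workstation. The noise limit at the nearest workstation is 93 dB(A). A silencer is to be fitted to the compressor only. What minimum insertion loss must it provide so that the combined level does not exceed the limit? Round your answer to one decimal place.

Fixed contribution from the other sources: Σ 10^(L/10) = 10^(83/10) + 10^(65/10) = 2.027e+08 (83.07 dB(A)).
The limit corresponds to 10^(93/10) = 1.995e+09; subtracting the fixed part leaves 1.793e+09 for the compressor, i.e. 92.53 dB(A).
Required insertion loss = 97 − 92.53 = 4.47 dB.

4.5 dB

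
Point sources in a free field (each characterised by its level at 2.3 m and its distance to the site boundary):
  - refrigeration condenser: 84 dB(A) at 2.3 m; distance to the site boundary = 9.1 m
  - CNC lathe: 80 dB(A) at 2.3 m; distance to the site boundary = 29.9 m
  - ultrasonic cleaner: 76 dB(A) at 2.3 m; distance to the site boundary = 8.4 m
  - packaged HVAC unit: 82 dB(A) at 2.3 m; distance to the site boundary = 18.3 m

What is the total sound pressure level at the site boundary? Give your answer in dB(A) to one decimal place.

First find each source's level at the receiver (point-source: −20·log₁₀(r/r_ref)), then combine on an intensity basis.
refrigeration condenser: 84 − 20·log₁₀(9.1/2.3) = 84 − 11.95 = 72.05 dB(A).
CNC lathe: 80 − 20·log₁₀(29.9/2.3) = 80 − 22.28 = 57.72 dB(A).
ultrasonic cleaner: 76 − 20·log₁₀(8.4/2.3) = 76 − 11.25 = 64.75 dB(A).
packaged HVAC unit: 82 − 20·log₁₀(18.3/2.3) = 82 − 18.01 = 63.99 dB(A).
Σ 10^(L/10) = 2.213e+07 → L_total = 10·log₁₀(2.213e+07) = 73.45 dB(A).

73.4 dB(A)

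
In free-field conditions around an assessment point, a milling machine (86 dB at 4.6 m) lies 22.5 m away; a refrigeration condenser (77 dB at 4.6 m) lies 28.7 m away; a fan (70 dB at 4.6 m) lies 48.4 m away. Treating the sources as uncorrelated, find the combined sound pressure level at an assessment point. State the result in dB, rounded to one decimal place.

First find each source's level at the receiver (point-source: −20·log₁₀(r/r_ref)), then combine on an intensity basis.
milling machine: 86 − 20·log₁₀(22.5/4.6) = 86 − 13.79 = 72.21 dB.
refrigeration condenser: 77 − 20·log₁₀(28.7/4.6) = 77 − 15.90 = 61.10 dB.
fan: 70 − 20·log₁₀(48.4/4.6) = 70 − 20.44 = 49.56 dB.
Σ 10^(L/10) = 1.802e+07 → L_total = 10·log₁₀(1.802e+07) = 72.56 dB.

72.6 dB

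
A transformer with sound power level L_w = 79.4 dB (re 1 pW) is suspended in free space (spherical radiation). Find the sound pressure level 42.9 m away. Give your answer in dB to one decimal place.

L_p = L_w − 10·log₁₀(4π·r²) with r = 42.9 m.
4π·r² = 2.313e+04 m², 10·log₁₀ of that is 43.641 dB.
L_p = 79.4 − 43.641 = 35.76 dB.

35.8 dB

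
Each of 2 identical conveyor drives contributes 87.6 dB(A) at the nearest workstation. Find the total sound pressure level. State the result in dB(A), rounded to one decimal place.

90.6 dB(A)

L_total = L₁ + 10·log₁₀ N for N identical incoherent sources.
L_total = 87.6 + 10·log₁₀(2) = 87.6 + 3.010 = 90.61 dB(A).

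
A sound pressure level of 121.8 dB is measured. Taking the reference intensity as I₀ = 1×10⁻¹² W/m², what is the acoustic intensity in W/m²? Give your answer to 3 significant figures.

1.51 W/m²

I = I₀·10^(L/10) = 10⁻¹² × 10^(121.8/10) = 10^(0.180).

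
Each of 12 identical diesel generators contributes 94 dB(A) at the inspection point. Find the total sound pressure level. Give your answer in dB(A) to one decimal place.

N identical incoherent sources raise the level by 10·log₁₀ N.
L_total = 94 + 10·log₁₀(12) = 94 + 10.792 = 104.79 dB(A).

104.8 dB(A)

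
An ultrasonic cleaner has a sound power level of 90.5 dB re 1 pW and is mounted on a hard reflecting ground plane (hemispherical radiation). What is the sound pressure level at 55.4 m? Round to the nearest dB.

48 dB

Free-field hemispherical radiation: L_p = L_w − 10·log₁₀(2π·r²), r = 55.4 m.
2π·r² = 1.928e+04 m², 10·log₁₀ of that is 42.852 dB.
L_p = 90.5 − 42.852 = 47.65 dB.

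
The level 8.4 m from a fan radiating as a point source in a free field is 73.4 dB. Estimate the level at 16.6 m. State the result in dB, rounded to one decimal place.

Spherical spreading from a point source gives a 20·log₁₀(r₂/r₁) drop.
L₂ = 73.4 − 20·log₁₀(16.6/8.4) = 73.4 − 5.917 = 67.48 dB.

67.5 dB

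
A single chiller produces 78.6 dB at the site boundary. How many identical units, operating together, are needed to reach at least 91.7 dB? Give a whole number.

21

N identical sources give L₁ + 10·log₁₀ N, so require 10·log₁₀ N ≥ 91.7 − 78.6 = 13.1 dB.
N ≥ 10^(13.1/10) = 20.417, so N = 21.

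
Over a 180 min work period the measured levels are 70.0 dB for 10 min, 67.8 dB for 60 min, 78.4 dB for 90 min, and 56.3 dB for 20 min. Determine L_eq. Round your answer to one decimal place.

L_eq = 10·log₁₀[(1/T)·Σ tᵢ·10^(Lᵢ/10)] with T = 180 min.
Σ tᵢ·10^(Lᵢ/10) = 10·10^(70.0/10) + 60·10^(67.8/10) + 90·10^(78.4/10) + 20·10^(56.3/10) = 6.697e+09.
L_eq = 10·log₁₀(6.697e+09/180) = 75.71 dB.

75.7 dB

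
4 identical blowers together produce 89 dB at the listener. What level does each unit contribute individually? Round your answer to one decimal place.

83.0 dB

4 equal contributions raise the level by 10·log₁₀ 4 = 6.021 dB, so each unit alone gives 89 − 6.021.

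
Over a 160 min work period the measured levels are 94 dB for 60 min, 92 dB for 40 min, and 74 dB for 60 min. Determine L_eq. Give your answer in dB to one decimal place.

Weight each interval's intensity by its duration and average over T = 160 min:
Σ tᵢ·10^(Lᵢ/10) = 60·10^(94/10) + 40·10^(92/10) + 60·10^(74/10) = 2.156e+11.
L_eq = 10·log₁₀(2.156e+11/160) = 91.30 dB.

91.3 dB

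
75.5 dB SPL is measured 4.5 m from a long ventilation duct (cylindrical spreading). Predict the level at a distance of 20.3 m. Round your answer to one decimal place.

For a line source, L₂ = L₁ − 10·log₁₀(r₂/r₁).
L₂ = 75.5 − 10·log₁₀(20.3/4.5) = 75.5 − 6.543 = 68.96 dB SPL.

69.0 dB SPL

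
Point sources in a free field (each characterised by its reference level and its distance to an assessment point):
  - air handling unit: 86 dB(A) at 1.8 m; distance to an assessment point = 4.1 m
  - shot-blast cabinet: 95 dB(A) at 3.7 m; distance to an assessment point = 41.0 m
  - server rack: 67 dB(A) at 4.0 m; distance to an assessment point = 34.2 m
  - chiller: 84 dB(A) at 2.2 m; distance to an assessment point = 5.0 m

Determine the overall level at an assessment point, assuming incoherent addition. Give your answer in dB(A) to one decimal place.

Apply inverse-square spreading to bring every level to the receiver, then sum 10^(L/10).
air handling unit: 86 − 20·log₁₀(4.1/1.8) = 86 − 7.15 = 78.85 dB(A).
shot-blast cabinet: 95 − 20·log₁₀(41.0/3.7) = 95 − 20.89 = 74.11 dB(A).
server rack: 67 − 20·log₁₀(34.2/4.0) = 67 − 18.64 = 48.36 dB(A).
chiller: 84 − 20·log₁₀(5.0/2.2) = 84 − 7.13 = 76.87 dB(A).
Σ 10^(L/10) = 1.512e+08 → L_total = 10·log₁₀(1.512e+08) = 81.80 dB(A).

81.8 dB(A)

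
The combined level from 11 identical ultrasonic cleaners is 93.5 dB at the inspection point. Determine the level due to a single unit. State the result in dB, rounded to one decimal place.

11 equal contributions raise the level by 10·log₁₀ 11 = 10.414 dB, so each unit alone gives 93.5 − 10.414.

83.1 dB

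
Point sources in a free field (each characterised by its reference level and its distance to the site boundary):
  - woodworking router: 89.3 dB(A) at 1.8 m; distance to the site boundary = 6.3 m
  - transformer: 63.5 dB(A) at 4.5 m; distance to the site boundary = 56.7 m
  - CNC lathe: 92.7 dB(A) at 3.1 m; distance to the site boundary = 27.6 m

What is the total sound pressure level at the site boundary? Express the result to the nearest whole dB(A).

80 dB(A)

Propagate each source to the receiver with L = L_ref − 20·log₁₀(r/r_ref), then add intensities.
woodworking router: 89.3 − 20·log₁₀(6.3/1.8) = 89.3 − 10.88 = 78.42 dB(A).
transformer: 63.5 − 20·log₁₀(56.7/4.5) = 63.5 − 22.01 = 41.49 dB(A).
CNC lathe: 92.7 − 20·log₁₀(27.6/3.1) = 92.7 − 18.99 = 73.71 dB(A).
Σ 10^(L/10) = 9.299e+07 → L_total = 10·log₁₀(9.299e+07) = 79.68 dB(A).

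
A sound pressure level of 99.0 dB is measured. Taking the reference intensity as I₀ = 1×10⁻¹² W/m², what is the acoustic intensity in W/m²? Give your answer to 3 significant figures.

0.00794 W/m²

I = I₀·10^(L/10) = 10⁻¹² × 10^(99.0/10) = 10^(-2.100).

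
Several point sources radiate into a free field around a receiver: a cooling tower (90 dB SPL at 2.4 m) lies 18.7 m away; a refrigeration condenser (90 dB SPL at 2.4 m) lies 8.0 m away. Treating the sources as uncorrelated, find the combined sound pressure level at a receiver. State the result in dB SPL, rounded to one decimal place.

Apply inverse-square spreading to bring every level to the receiver, then sum 10^(L/10).
cooling tower: 90 − 20·log₁₀(18.7/2.4) = 90 − 17.83 = 72.17 dB SPL.
refrigeration condenser: 90 − 20·log₁₀(8.0/2.4) = 90 − 10.46 = 79.54 dB SPL.
Σ 10^(L/10) = 1.065e+08 → L_total = 10·log₁₀(1.065e+08) = 80.27 dB SPL.

80.3 dB SPL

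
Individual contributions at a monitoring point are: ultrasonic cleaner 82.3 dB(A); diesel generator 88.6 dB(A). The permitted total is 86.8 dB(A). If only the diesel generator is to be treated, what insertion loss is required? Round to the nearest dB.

Everything except the diesel generator sums to 10^(82.3/10) = 1.698e+08 in linear terms, 82.30 dB(A).
To meet 86.8 dB(A) overall, the treated diesel generator may contribute at most 10^(86.8/10) − 1.698e+08 = 3.088e+08, i.e. 84.90 dB(A).
Required insertion loss = 88.6 − 84.90 = 3.70 dB.

4 dB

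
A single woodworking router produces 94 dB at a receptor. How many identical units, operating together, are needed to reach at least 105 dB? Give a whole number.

13

N identical sources give L₁ + 10·log₁₀ N, so require 10·log₁₀ N ≥ 105 − 94 = 11.0 dB.
N ≥ 10^(11.0/10) = 12.589, so N = 13.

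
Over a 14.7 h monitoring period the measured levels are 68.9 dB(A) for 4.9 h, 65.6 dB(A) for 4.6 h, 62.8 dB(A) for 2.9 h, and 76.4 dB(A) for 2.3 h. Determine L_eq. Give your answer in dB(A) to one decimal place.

The energy average is taken in the linear domain: L_eq = 10·log₁₀[(Σ tᵢ·10^(Lᵢ/10))/T], T = 14.7 h.
Σ tᵢ·10^(Lᵢ/10) = 4.9·10^(68.9/10) + 4.6·10^(65.6/10) + 2.9·10^(62.8/10) + 2.3·10^(76.4/10) = 1.607e+08.
L_eq = 10·log₁₀(1.607e+08/14.7) = 70.39 dB(A).

70.4 dB(A)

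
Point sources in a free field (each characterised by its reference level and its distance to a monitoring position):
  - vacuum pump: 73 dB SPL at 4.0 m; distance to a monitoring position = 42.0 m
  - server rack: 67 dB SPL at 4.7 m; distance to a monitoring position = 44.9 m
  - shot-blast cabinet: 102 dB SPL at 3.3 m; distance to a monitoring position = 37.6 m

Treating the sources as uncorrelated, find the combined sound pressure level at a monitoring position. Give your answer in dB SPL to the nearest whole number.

81 dB SPL

First find each source's level at the receiver (point-source: −20·log₁₀(r/r_ref)), then combine on an intensity basis.
vacuum pump: 73 − 20·log₁₀(42.0/4.0) = 73 − 20.42 = 52.58 dB SPL.
server rack: 67 − 20·log₁₀(44.9/4.7) = 67 − 19.60 = 47.40 dB SPL.
shot-blast cabinet: 102 − 20·log₁₀(37.6/3.3) = 102 − 21.13 = 80.87 dB SPL.
Σ 10^(L/10) = 1.223e+08 → L_total = 10·log₁₀(1.223e+08) = 80.87 dB SPL.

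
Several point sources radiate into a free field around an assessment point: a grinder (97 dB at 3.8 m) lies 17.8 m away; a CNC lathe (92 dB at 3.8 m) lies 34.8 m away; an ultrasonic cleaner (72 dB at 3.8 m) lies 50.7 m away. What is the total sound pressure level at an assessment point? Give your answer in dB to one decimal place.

First find each source's level at the receiver (point-source: −20·log₁₀(r/r_ref)), then combine on an intensity basis.
grinder: 97 − 20·log₁₀(17.8/3.8) = 97 − 13.41 = 83.59 dB.
CNC lathe: 92 − 20·log₁₀(34.8/3.8) = 92 − 19.24 = 72.76 dB.
ultrasonic cleaner: 72 − 20·log₁₀(50.7/3.8) = 72 − 22.50 = 49.50 dB.
Σ 10^(L/10) = 2.474e+08 → L_total = 10·log₁₀(2.474e+08) = 83.93 dB.

83.9 dB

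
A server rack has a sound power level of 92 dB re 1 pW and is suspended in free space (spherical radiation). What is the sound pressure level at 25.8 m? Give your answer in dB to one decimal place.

Free-field spherical radiation: L_p = L_w − 10·log₁₀(4π·r²), r = 25.8 m.
4π·r² = 8365 m², 10·log₁₀ of that is 39.224 dB.
L_p = 92 − 39.224 = 52.78 dB.

52.8 dB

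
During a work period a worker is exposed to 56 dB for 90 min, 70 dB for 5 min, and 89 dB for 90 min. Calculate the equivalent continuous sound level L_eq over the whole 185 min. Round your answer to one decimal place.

85.9 dB

L_eq = 10·log₁₀[(1/T)·Σ tᵢ·10^(Lᵢ/10)] with T = 185 min.
Σ tᵢ·10^(Lᵢ/10) = 90·10^(56/10) + 5·10^(70/10) + 90·10^(89/10) = 7.158e+10.
L_eq = 10·log₁₀(7.158e+10/185) = 85.88 dB.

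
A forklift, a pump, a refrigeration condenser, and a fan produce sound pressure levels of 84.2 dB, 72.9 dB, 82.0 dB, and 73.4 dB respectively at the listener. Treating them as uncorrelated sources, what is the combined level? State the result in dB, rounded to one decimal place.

For uncorrelated sources the intensities add, so convert each level to linear form, sum, and take 10·log₁₀ of the total.
Σ 10^(L/10) = 10^(84.2/10) + 10^(72.9/10) + 10^(82.0/10) + 10^(73.4/10) = 4.629e+08.
L_total = 10·log₁₀(4.629e+08) = 86.65 dB.

86.7 dB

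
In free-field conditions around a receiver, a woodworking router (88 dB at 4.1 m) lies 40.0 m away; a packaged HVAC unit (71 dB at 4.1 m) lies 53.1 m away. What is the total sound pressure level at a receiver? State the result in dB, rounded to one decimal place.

Apply inverse-square spreading to bring every level to the receiver, then sum 10^(L/10).
woodworking router: 88 − 20·log₁₀(40.0/4.1) = 88 − 19.79 = 68.21 dB.
packaged HVAC unit: 71 − 20·log₁₀(53.1/4.1) = 71 − 22.25 = 48.75 dB.
Σ 10^(L/10) = 6.704e+06 → L_total = 10·log₁₀(6.704e+06) = 68.26 dB.

68.3 dB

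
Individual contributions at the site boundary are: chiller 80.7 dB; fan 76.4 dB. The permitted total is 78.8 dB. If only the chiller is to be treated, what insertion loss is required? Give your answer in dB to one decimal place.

5.6 dB

Fixed contribution from the other source: Σ 10^(L/10) = 10^(76.4/10) = 4.365e+07 (76.40 dB).
To meet 78.8 dB overall, the treated chiller may contribute at most 10^(78.8/10) − 4.365e+07 = 3.221e+07, i.e. 75.08 dB.
So the chiller must be reduced from 80.7 to 75.08 dB: IL = 5.62 dB.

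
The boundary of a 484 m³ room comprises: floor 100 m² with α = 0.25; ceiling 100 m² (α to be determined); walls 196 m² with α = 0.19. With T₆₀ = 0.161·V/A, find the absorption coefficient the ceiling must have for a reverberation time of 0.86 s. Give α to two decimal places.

A = 0.161·V/T₆₀ = 0.161·484/0.86 = 90.61 m² sabins.
Absorption from the other surfaces = 100·0.25 + 196·0.19 = 62.24 m², so the ceiling must supply 28.37 m² over 100 m².
α = 28.37/100 = 0.284.

0.28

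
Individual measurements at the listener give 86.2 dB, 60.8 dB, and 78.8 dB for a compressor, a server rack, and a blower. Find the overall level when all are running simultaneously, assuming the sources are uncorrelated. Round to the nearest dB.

87 dB

Incoherent sources combine by intensity addition: L_total = 10·log₁₀(Σ 10^(L_i/10)).
Σ 10^(L/10) = 10^(86.2/10) + 10^(60.8/10) + 10^(78.8/10) = 4.939e+08.
L_total = 10·log₁₀(4.939e+08) = 86.94 dB.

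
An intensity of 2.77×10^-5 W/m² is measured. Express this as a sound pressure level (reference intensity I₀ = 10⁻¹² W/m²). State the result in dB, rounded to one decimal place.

L = 10·log₁₀(I/I₀) = 10·log₁₀(2.77×10^-5/10⁻¹²) = 10·log₁₀(2.77×10^7).
L = 10·(0.4425 + 7) = 74.42 dB.

74.4 dB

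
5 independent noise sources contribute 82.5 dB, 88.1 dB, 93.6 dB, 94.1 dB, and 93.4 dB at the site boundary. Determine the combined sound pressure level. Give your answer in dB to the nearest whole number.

99 dB

For uncorrelated sources the intensities add, so convert each level to linear form, sum, and take 10·log₁₀ of the total.
Σ 10^(L/10) = 10^(82.5/10) + 10^(88.1/10) + 10^(93.6/10) + 10^(94.1/10) + 10^(93.4/10) = 7.873e+09.
L_total = 10·log₁₀(7.873e+09) = 98.96 dB.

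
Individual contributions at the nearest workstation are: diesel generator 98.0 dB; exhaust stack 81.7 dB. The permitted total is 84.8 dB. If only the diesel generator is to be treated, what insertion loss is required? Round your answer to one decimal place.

Fixed contribution from the other source: Σ 10^(L/10) = 10^(81.7/10) = 1.479e+08 (81.70 dB).
To meet 84.8 dB overall, the treated diesel generator may contribute at most 10^(84.8/10) − 1.479e+08 = 1.541e+08, i.e. 81.88 dB.
So the diesel generator must be reduced from 98.0 to 81.88 dB: IL = 16.12 dB.

16.1 dB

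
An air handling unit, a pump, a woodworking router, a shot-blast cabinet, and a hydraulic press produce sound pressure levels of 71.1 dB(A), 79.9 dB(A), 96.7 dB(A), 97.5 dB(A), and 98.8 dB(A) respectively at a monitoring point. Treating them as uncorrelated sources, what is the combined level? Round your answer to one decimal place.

102.6 dB(A)

For uncorrelated sources the intensities add, so convert each level to linear form, sum, and take 10·log₁₀ of the total.
Σ 10^(L/10) = 10^(71.1/10) + 10^(79.9/10) + 10^(96.7/10) + 10^(97.5/10) + 10^(98.8/10) = 1.800e+10.
L_total = 10·log₁₀(1.800e+10) = 102.55 dB(A).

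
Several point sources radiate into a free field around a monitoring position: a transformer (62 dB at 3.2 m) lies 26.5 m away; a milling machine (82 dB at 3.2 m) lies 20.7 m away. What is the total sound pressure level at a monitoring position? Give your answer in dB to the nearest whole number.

66 dB

Apply inverse-square spreading to bring every level to the receiver, then sum 10^(L/10).
transformer: 62 − 20·log₁₀(26.5/3.2) = 62 − 18.36 = 43.64 dB.
milling machine: 82 − 20·log₁₀(20.7/3.2) = 82 − 16.22 = 65.78 dB.
Σ 10^(L/10) = 3.811e+06 → L_total = 10·log₁₀(3.811e+06) = 65.81 dB.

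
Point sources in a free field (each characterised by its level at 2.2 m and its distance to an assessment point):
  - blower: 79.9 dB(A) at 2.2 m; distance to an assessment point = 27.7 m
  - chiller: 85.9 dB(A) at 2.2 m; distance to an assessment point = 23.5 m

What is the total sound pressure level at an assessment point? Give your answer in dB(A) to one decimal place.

66.0 dB(A)

Propagate each source to the receiver with L = L_ref − 20·log₁₀(r/r_ref), then add intensities.
blower: 79.9 − 20·log₁₀(27.7/2.2) = 79.9 − 22.00 = 57.90 dB(A).
chiller: 85.9 − 20·log₁₀(23.5/2.2) = 85.9 − 20.57 = 65.33 dB(A).
Σ 10^(L/10) = 4.026e+06 → L_total = 10·log₁₀(4.026e+06) = 66.05 dB(A).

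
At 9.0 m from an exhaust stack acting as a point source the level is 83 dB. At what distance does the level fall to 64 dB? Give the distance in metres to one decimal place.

80.2 m

The 19.0 dB drop corresponds to a distance ratio of 10^(19.0/20) for a point source.
r₂ = 9.0·10^((83−64)/20) = 9.0·10^(19.0/20) = 80.21 m.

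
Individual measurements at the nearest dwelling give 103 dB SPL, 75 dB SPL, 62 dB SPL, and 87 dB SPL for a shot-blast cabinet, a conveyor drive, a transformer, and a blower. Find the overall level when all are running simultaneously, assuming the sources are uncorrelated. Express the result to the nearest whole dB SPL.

103 dB SPL

Incoherent sources combine by intensity addition: L_total = 10·log₁₀(Σ 10^(L_i/10)).
Σ 10^(L/10) = 10^(103/10) + 10^(75/10) + 10^(62/10) + 10^(87/10) = 2.049e+10.
L_total = 10·log₁₀(2.049e+10) = 103.11 dB SPL.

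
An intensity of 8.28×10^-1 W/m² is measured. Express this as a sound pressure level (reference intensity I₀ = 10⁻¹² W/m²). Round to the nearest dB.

Dividing by I₀ shifts the exponent by 12: I/I₀ = 8.28×10^11.
L = 10·(0.9180 + 11) = 119.18 dB.

119 dB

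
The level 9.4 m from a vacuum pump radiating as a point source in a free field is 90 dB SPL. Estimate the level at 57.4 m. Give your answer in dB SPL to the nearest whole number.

74 dB SPL

Point-source attenuation: ΔL = 20·log₁₀(r₂/r₁) = 20·log₁₀(57.4/9.4) = 15.716 dB.
L₂ = 90 − 20·log₁₀(57.4/9.4) = 90 − 15.716 = 74.28 dB SPL.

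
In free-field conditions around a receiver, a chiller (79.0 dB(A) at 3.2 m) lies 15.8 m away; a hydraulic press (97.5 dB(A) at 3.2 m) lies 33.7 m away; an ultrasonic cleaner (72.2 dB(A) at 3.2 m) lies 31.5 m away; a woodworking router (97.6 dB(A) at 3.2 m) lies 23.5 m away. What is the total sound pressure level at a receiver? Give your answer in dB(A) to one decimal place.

82.1 dB(A)

Propagate each source to the receiver with L = L_ref − 20·log₁₀(r/r_ref), then add intensities.
chiller: 79.0 − 20·log₁₀(15.8/3.2) = 79.0 − 13.87 = 65.13 dB(A).
hydraulic press: 97.5 − 20·log₁₀(33.7/3.2) = 97.5 − 20.45 = 77.05 dB(A).
ultrasonic cleaner: 72.2 − 20·log₁₀(31.5/3.2) = 72.2 − 19.86 = 52.34 dB(A).
woodworking router: 97.6 − 20·log₁₀(23.5/3.2) = 97.6 − 17.32 = 80.28 dB(A).
Σ 10^(L/10) = 1.608e+08 → L_total = 10·log₁₀(1.608e+08) = 82.06 dB(A).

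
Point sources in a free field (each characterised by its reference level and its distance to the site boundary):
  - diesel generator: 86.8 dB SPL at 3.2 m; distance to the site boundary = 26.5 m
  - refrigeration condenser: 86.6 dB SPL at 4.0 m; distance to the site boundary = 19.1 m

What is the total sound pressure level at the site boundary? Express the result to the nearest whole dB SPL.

Apply inverse-square spreading to bring every level to the receiver, then sum 10^(L/10).
diesel generator: 86.8 − 20·log₁₀(26.5/3.2) = 86.8 − 18.36 = 68.44 dB SPL.
refrigeration condenser: 86.6 − 20·log₁₀(19.1/4.0) = 86.6 − 13.58 = 73.02 dB SPL.
Σ 10^(L/10) = 2.703e+07 → L_total = 10·log₁₀(2.703e+07) = 74.32 dB SPL.

74 dB SPL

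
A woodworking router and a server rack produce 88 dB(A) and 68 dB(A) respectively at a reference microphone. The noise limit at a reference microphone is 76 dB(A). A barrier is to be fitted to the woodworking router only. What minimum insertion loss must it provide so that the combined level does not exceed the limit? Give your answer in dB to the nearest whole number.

Everything except the woodworking router sums to 10^(68/10) = 6.310e+06 in linear terms, 68.00 dB(A).
To meet 76 dB(A) overall, the treated woodworking router may contribute at most 10^(76/10) − 6.310e+06 = 3.350e+07, i.e. 75.25 dB(A).
Required insertion loss = 88 − 75.25 = 12.75 dB.

13 dB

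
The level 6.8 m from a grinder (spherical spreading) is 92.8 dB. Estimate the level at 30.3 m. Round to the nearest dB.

For a point source, L₂ = L₁ − 20·log₁₀(r₂/r₁).
L₂ = 92.8 − 20·log₁₀(30.3/6.8) = 92.8 − 12.979 = 79.82 dB.

80 dB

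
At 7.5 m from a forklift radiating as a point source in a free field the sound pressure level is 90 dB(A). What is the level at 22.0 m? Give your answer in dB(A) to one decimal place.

For a point source, L₂ = L₁ − 20·log₁₀(r₂/r₁).
L₂ = 90 − 20·log₁₀(22.0/7.5) = 90 − 9.347 = 80.65 dB(A).

80.7 dB(A)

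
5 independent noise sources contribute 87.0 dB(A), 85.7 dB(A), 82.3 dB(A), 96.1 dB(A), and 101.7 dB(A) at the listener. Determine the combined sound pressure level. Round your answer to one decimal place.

Incoherent sources combine by intensity addition: L_total = 10·log₁₀(Σ 10^(L_i/10)).
Σ 10^(L/10) = 10^(87.0/10) + 10^(85.7/10) + 10^(82.3/10) + 10^(96.1/10) + 10^(101.7/10) = 1.991e+10.
L_total = 10·log₁₀(1.991e+10) = 102.99 dB(A).

103.0 dB(A)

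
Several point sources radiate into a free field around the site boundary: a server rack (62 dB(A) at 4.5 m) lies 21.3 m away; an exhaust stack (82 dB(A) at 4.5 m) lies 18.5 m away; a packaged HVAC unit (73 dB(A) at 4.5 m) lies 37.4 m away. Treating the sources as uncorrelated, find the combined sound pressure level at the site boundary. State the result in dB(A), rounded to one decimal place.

First find each source's level at the receiver (point-source: −20·log₁₀(r/r_ref)), then combine on an intensity basis.
server rack: 62 − 20·log₁₀(21.3/4.5) = 62 − 13.50 = 48.50 dB(A).
exhaust stack: 82 − 20·log₁₀(18.5/4.5) = 82 − 12.28 = 69.72 dB(A).
packaged HVAC unit: 73 − 20·log₁₀(37.4/4.5) = 73 − 18.39 = 54.61 dB(A).
Σ 10^(L/10) = 9.737e+06 → L_total = 10·log₁₀(9.737e+06) = 69.88 dB(A).

69.9 dB(A)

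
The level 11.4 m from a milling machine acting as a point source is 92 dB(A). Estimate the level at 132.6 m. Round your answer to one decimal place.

Spherical spreading from a point source gives a 20·log₁₀(r₂/r₁) drop.
L₂ = 92 − 20·log₁₀(132.6/11.4) = 92 − 21.313 = 70.69 dB(A).

70.7 dB(A)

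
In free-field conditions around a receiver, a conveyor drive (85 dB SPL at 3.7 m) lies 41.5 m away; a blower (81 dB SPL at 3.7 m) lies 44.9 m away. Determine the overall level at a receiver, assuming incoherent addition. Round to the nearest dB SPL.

65 dB SPL

Propagate each source to the receiver with L = L_ref − 20·log₁₀(r/r_ref), then add intensities.
conveyor drive: 85 − 20·log₁₀(41.5/3.7) = 85 − 21.00 = 64.00 dB SPL.
blower: 81 − 20·log₁₀(44.9/3.7) = 81 − 21.68 = 59.32 dB SPL.
Σ 10^(L/10) = 3.369e+06 → L_total = 10·log₁₀(3.369e+06) = 65.27 dB SPL.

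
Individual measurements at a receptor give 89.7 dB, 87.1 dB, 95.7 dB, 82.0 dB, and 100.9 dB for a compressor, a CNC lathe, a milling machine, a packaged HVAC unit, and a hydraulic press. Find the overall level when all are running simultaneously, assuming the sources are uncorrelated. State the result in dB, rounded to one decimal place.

102.5 dB

Incoherent sources combine by intensity addition: L_total = 10·log₁₀(Σ 10^(L_i/10)).
Σ 10^(L/10) = 10^(89.7/10) + 10^(87.1/10) + 10^(95.7/10) + 10^(82.0/10) + 10^(100.9/10) = 1.762e+10.
L_total = 10·log₁₀(1.762e+10) = 102.46 dB.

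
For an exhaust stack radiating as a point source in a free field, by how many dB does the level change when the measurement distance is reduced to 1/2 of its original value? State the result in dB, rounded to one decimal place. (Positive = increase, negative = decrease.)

Point-source spreading: ΔL = −20·log₁₀(r₂/r₁).
ΔL = −20·log₁₀(0.5) = +6.02 dB.

+6.0 dB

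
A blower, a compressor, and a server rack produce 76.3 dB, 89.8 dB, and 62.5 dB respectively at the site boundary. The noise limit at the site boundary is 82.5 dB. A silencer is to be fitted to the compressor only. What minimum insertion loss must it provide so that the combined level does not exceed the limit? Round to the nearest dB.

Everything except the compressor sums to 10^(76.3/10) + 10^(62.5/10) = 4.444e+07 in linear terms, 76.48 dB.
The limit corresponds to 10^(82.5/10) = 1.778e+08; subtracting the fixed part leaves 1.334e+08 for the compressor, i.e. 81.25 dB.
Required insertion loss = 89.8 − 81.25 = 8.55 dB.

9 dB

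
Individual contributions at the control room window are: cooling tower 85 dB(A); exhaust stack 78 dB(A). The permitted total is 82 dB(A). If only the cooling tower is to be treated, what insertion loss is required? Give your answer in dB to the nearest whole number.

5 dB

Fixed contribution from the other source: Σ 10^(L/10) = 10^(78/10) = 6.310e+07 (78.00 dB(A)).
The limit corresponds to 10^(82/10) = 1.585e+08; subtracting the fixed part leaves 9.539e+07 for the cooling tower, i.e. 79.80 dB(A).
So the cooling tower must be reduced from 85 to 79.80 dB(A): IL = 5.20 dB.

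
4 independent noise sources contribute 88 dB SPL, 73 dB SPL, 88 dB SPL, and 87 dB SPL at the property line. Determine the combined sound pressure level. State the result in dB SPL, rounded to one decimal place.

For uncorrelated sources the intensities add, so convert each level to linear form, sum, and take 10·log₁₀ of the total.
Σ 10^(L/10) = 10^(88/10) + 10^(73/10) + 10^(88/10) + 10^(87/10) = 1.783e+09.
L_total = 10·log₁₀(1.783e+09) = 92.51 dB SPL.

92.5 dB SPL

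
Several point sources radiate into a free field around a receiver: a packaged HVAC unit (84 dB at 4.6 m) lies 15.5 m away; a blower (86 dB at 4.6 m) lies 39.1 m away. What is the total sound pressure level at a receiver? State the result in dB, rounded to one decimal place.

Propagate each source to the receiver with L = L_ref − 20·log₁₀(r/r_ref), then add intensities.
packaged HVAC unit: 84 − 20·log₁₀(15.5/4.6) = 84 − 10.55 = 73.45 dB.
blower: 86 − 20·log₁₀(39.1/4.6) = 86 − 18.59 = 67.41 dB.
Σ 10^(L/10) = 2.763e+07 → L_total = 10·log₁₀(2.763e+07) = 74.41 dB.

74.4 dB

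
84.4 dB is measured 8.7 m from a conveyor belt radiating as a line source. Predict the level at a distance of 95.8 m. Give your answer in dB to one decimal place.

74.0 dB

Line-source attenuation: ΔL = 10·log₁₀(r₂/r₁) = 10·log₁₀(95.8/8.7) = 10.418 dB.
L₂ = 84.4 − 10·log₁₀(95.8/8.7) = 84.4 − 10.418 = 73.98 dB.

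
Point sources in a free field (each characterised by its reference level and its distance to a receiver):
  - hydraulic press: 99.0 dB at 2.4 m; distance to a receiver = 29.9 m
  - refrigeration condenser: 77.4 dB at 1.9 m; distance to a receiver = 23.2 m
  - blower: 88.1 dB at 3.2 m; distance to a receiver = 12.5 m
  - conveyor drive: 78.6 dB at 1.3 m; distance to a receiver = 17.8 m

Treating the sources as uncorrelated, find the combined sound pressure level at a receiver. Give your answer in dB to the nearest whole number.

First find each source's level at the receiver (point-source: −20·log₁₀(r/r_ref)), then combine on an intensity basis.
hydraulic press: 99.0 − 20·log₁₀(29.9/2.4) = 99.0 − 21.91 = 77.09 dB.
refrigeration condenser: 77.4 − 20·log₁₀(23.2/1.9) = 77.4 − 21.73 = 55.67 dB.
blower: 88.1 − 20·log₁₀(12.5/3.2) = 88.1 − 11.84 = 76.26 dB.
conveyor drive: 78.6 − 20·log₁₀(17.8/1.3) = 78.6 − 22.73 = 55.87 dB.
Σ 10^(L/10) = 9.425e+07 → L_total = 10·log₁₀(9.425e+07) = 79.74 dB.

80 dB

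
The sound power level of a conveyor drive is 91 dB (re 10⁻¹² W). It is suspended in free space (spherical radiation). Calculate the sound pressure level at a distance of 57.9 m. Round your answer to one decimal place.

44.8 dB

The power spreads over a sphere of area 4π·r², so L_p = L_w − 10·log₁₀(4π·r²).
4π·r² = 4.213e+04 m², 10·log₁₀ of that is 46.246 dB.
L_p = 91 − 46.246 = 44.75 dB.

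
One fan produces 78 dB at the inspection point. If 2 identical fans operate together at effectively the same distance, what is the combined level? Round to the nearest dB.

81 dB

N identical incoherent sources raise the level by 10·log₁₀ N.
L_total = 78 + 10·log₁₀(2) = 78 + 3.010 = 81.01 dB.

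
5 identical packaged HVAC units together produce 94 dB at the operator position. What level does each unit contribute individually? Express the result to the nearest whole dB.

Dividing the total intensity by 5 lowers the level by 10·log₁₀ 5 = 6.990 dB: L₁ = 94 − 6.990.

87 dB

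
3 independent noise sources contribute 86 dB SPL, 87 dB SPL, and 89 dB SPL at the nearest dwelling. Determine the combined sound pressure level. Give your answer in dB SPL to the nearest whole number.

For uncorrelated sources the intensities add, so convert each level to linear form, sum, and take 10·log₁₀ of the total.
Σ 10^(L/10) = 10^(86/10) + 10^(87/10) + 10^(89/10) = 1.694e+09.
L_total = 10·log₁₀(1.694e+09) = 92.29 dB SPL.

92 dB SPL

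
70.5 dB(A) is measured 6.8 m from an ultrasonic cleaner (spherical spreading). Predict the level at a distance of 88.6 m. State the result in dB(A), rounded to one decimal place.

Spherical spreading from a point source gives a 20·log₁₀(r₂/r₁) drop.
L₂ = 70.5 − 20·log₁₀(88.6/6.8) = 70.5 − 22.298 = 48.20 dB(A).

48.2 dB(A)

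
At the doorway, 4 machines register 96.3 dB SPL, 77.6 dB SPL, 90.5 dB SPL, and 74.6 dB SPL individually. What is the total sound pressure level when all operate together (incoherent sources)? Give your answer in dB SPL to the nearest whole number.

Incoherent sources combine by intensity addition: L_total = 10·log₁₀(Σ 10^(L_i/10)).
Σ 10^(L/10) = 10^(96.3/10) + 10^(77.6/10) + 10^(90.5/10) + 10^(74.6/10) = 5.474e+09.
L_total = 10·log₁₀(5.474e+09) = 97.38 dB SPL.

97 dB SPL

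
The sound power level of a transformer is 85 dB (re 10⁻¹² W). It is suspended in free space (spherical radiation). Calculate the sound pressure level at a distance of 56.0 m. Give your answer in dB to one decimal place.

39.0 dB

L_p = L_w − 10·log₁₀(4π·r²) with r = 56.0 m.
4π·r² = 3.941e+04 m², 10·log₁₀ of that is 45.956 dB.
L_p = 85 − 45.956 = 39.04 dB.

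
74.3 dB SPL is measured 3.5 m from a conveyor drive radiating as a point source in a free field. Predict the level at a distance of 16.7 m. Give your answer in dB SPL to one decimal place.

Spherical spreading from a point source gives a 20·log₁₀(r₂/r₁) drop.
L₂ = 74.3 − 20·log₁₀(16.7/3.5) = 74.3 − 13.573 = 60.73 dB SPL.

60.7 dB SPL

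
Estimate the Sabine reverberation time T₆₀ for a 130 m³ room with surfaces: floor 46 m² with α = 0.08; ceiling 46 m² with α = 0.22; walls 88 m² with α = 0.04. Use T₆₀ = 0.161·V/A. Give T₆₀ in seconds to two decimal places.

1.21 s

A = Σ Sᵢαᵢ = 46·0.08 + 46·0.22 + 88·0.04 = 17.32 m².
T₆₀ = 0.161·V/A = 0.161·130/17.32 = 1.208 s.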